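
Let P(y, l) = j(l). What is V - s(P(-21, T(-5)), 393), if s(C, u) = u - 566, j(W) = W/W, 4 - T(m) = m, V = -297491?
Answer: -297318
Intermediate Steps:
T(m) = 4 - m
j(W) = 1
P(y, l) = 1
s(C, u) = -566 + u
V - s(P(-21, T(-5)), 393) = -297491 - (-566 + 393) = -297491 - 1*(-173) = -297491 + 173 = -297318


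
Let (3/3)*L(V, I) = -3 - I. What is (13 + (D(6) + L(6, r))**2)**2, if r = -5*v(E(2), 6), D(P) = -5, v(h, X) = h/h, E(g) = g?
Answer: 484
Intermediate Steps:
v(h, X) = 1
r = -5 (r = -5*1 = -5)
L(V, I) = -3 - I
(13 + (D(6) + L(6, r))**2)**2 = (13 + (-5 + (-3 - 1*(-5)))**2)**2 = (13 + (-5 + (-3 + 5))**2)**2 = (13 + (-5 + 2)**2)**2 = (13 + (-3)**2)**2 = (13 + 9)**2 = 22**2 = 484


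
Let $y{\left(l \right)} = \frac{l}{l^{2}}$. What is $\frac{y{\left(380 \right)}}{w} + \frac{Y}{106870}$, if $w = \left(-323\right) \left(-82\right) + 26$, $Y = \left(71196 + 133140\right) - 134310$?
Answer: $\frac{70548124543}{107666822720} \approx 0.65524$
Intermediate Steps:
$Y = 70026$ ($Y = 204336 - 134310 = 70026$)
$w = 26512$ ($w = 26486 + 26 = 26512$)
$y{\left(l \right)} = \frac{1}{l}$ ($y{\left(l \right)} = \frac{l}{l^{2}} = \frac{1}{l}$)
$\frac{y{\left(380 \right)}}{w} + \frac{Y}{106870} = \frac{1}{380 \cdot 26512} + \frac{70026}{106870} = \frac{1}{380} \cdot \frac{1}{26512} + 70026 \cdot \frac{1}{106870} = \frac{1}{10074560} + \frac{35013}{53435} = \frac{70548124543}{107666822720}$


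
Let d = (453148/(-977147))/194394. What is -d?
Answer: 226574/94975756959 ≈ 2.3856e-6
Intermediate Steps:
d = -226574/94975756959 (d = (453148*(-1/977147))*(1/194394) = -453148/977147*1/194394 = -226574/94975756959 ≈ -2.3856e-6)
-d = -1*(-226574/94975756959) = 226574/94975756959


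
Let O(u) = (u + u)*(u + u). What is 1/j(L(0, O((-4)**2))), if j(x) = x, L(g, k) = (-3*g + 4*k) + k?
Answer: 1/5120 ≈ 0.00019531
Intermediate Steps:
O(u) = 4*u**2 (O(u) = (2*u)*(2*u) = 4*u**2)
L(g, k) = -3*g + 5*k
1/j(L(0, O((-4)**2))) = 1/(-3*0 + 5*(4*((-4)**2)**2)) = 1/(0 + 5*(4*16**2)) = 1/(0 + 5*(4*256)) = 1/(0 + 5*1024) = 1/(0 + 5120) = 1/5120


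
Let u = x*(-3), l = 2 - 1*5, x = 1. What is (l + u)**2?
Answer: 36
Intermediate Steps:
l = -3 (l = 2 - 5 = -3)
u = -3 (u = 1*(-3) = -3)
(l + u)**2 = (-3 - 3)**2 = (-6)**2 = 36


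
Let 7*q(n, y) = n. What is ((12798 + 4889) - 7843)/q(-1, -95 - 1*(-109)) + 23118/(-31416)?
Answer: -360806141/5236 ≈ -68909.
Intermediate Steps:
q(n, y) = n/7
((12798 + 4889) - 7843)/q(-1, -95 - 1*(-109)) + 23118/(-31416) = ((12798 + 4889) - 7843)/(((⅐)*(-1))) + 23118/(-31416) = (17687 - 7843)/(-⅐) + 23118*(-1/31416) = 9844*(-7) - 3853/5236 = -68908 - 3853/5236 = -360806141/5236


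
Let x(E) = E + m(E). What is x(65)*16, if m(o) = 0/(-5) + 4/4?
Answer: 1056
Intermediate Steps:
m(o) = 1 (m(o) = 0*(-⅕) + 4*(¼) = 0 + 1 = 1)
x(E) = 1 + E (x(E) = E + 1 = 1 + E)
x(65)*16 = (1 + 65)*16 = 66*16 = 1056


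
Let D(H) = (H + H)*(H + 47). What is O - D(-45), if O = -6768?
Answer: -6588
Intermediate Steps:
D(H) = 2*H*(47 + H) (D(H) = (2*H)*(47 + H) = 2*H*(47 + H))
O - D(-45) = -6768 - 2*(-45)*(47 - 45) = -6768 - 2*(-45)*2 = -6768 - 1*(-180) = -6768 + 180 = -6588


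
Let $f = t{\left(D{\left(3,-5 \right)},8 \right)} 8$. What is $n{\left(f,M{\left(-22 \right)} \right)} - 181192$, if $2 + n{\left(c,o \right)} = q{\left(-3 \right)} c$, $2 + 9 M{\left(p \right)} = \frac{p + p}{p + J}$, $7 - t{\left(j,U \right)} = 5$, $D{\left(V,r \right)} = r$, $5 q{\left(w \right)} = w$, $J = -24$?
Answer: $- \frac{906018}{5} \approx -1.812 \cdot 10^{5}$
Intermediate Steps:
$q{\left(w \right)} = \frac{w}{5}$
$t{\left(j,U \right)} = 2$ ($t{\left(j,U \right)} = 7 - 5 = 2$)
$f = 16$ ($f = 2 \cdot 8 = 16$)
$M{\left(p \right)} = - \frac{2}{9} + \frac{2 p}{9 \left(-24 + p\right)}$ ($M{\left(p \right)} = - \frac{2}{9} + \frac{\left(p + p\right) \frac{1}{p - 24}}{9} = - \frac{2}{9} + \frac{2 p \frac{1}{-24 + p}}{9} = - \frac{2}{9} + \frac{2 p}{9 \left(-24 + p\right)}$)
$n{\left(c,o \right)} = -2 - \frac{3 c}{5}$ ($n{\left(c,o \right)} = -2 + \frac{1}{5} \left(-3\right) c = -2 - \frac{3 c}{5}$)
$n{\left(f,M{\left(-22 \right)} \right)} - 181192 = \left(-2 - \frac{48}{5}\right) - 181192 = - \frac{58}{5} - 181192 = - \frac{906018}{5}$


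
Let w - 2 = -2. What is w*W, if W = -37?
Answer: 0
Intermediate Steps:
w = 0 (w = 2 - 2 = 0)
w*W = 0*(-37) = 0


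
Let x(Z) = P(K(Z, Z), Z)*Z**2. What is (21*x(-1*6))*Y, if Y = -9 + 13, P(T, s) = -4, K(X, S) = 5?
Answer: -12096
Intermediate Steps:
x(Z) = -4*Z**2
Y = 4
(21*x(-1*6))*Y = (21*(-4*(-1*6)**2))*4 = (21*(-4*(-6)**2))*4 = (21*(-4*36))*4 = (21*(-144))*4 = -3024*4 = -12096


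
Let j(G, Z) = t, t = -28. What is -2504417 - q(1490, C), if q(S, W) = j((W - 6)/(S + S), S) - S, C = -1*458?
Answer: -2502899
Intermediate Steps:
j(G, Z) = -28
C = -458
q(S, W) = -28 - S
-2504417 - q(1490, C) = -2504417 - (-28 - 1*1490) = -2504417 - (-28 - 1490) = -2504417 - 1*(-1518) = -2504417 + 1518 = -2502899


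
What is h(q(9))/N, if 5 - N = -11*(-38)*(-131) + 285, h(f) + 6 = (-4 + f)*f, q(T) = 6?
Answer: 3/27239 ≈ 0.00011014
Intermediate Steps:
h(f) = -6 + f*(-4 + f) (h(f) = -6 + (-4 + f)*f = -6 + f*(-4 + f))
N = 54478 (N = 5 - (-11*(-38)*(-131) + 285) = 5 - (418*(-131) + 285) = 5 - (-54758 + 285) = 5 - 1*(-54473) = 5 + 54473 = 54478)
h(q(9))/N = (-6 + 6**2 - 4*6)/54478 = (-6 + 36 - 24)*(1/54478) = 6*(1/54478) = 3/27239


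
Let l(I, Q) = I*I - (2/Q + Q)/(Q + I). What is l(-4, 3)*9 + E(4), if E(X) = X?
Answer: 181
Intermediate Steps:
l(I, Q) = I² - (Q + 2/Q)/(I + Q)
l(-4, 3)*9 + E(4) = ((-2 - 1*3² + 3*(-4)³ + (-4)²*3²)/(3*(-4 + 3)))*9 + 4 = ((⅓)*(-2 - 1*9 + 3*(-64) + 16*9)/(-1))*9 + 4 = ((⅓)*(-1)*(-2 - 9 - 192 + 144))*9 + 4 = ((⅓)*(-1)*(-59))*9 + 4 = (59/3)*9 + 4 = 177 + 4 = 181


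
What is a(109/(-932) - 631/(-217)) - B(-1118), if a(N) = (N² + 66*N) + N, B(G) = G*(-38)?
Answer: -1729740631851931/40902635536 ≈ -42289.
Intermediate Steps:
B(G) = -38*G
a(N) = N² + 67*N
a(109/(-932) - 631/(-217)) - B(-1118) = (109/(-932) - 631/(-217))*(67 + (109/(-932) - 631/(-217))) - (-38)*(-1118) = (109*(-1/932) - 631*(-1/217))*(67 + (109*(-1/932) - 631*(-1/217))) - 1*42484 = (-109/932 + 631/217)*(67 + (-109/932 + 631/217)) - 42484 = 564439*(67 + 564439/202244)/202244 - 42484 = (564439/202244)*(14114787/202244) - 42484 = 7966936259493/40902635536 - 42484 = -1729740631851931/40902635536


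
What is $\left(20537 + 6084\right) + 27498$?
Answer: $54119$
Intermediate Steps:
$\left(20537 + 6084\right) + 27498 = 26621 + 27498 = 54119$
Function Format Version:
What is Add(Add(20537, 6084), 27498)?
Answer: 54119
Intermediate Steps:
Add(Add(20537, 6084), 27498) = Add(26621, 27498) = 54119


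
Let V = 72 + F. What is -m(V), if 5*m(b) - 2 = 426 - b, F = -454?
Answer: -162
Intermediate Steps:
V = -382 (V = 72 - 454 = -382)
m(b) = 428/5 - b/5 (m(b) = ⅖ + (426 - b)/5 = ⅖ + (426/5 - b/5) = 428/5 - b/5)
-m(V) = -(428/5 - ⅕*(-382)) = -(428/5 + 382/5) = -1*162 = -162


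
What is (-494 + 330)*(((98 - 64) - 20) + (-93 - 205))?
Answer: 46576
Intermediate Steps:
(-494 + 330)*(((98 - 64) - 20) + (-93 - 205)) = -164*((34 - 20) - 298) = -164*(14 - 298) = -164*(-284) = 46576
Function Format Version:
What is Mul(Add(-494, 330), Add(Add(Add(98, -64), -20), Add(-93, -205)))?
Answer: 46576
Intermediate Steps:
Mul(Add(-494, 330), Add(Add(Add(98, -64), -20), Add(-93, -205))) = Mul(-164, Add(Add(34, -20), -298)) = Mul(-164, Add(14, -298)) = Mul(-164, -284) = 46576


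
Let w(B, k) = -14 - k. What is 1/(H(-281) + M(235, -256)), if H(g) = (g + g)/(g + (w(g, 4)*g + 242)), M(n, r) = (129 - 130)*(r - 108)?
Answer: 5019/1826354 ≈ 0.0027481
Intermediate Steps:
M(n, r) = 108 - r (M(n, r) = -(-108 + r) = 108 - r)
H(g) = 2*g/(242 - 17*g) (H(g) = (g + g)/(g + ((-14 - 1*4)*g + 242)) = (2*g)/(g + ((-14 - 4)*g + 242)) = (2*g)/(g + (-18*g + 242)) = (2*g)/(g + (242 - 18*g)) = (2*g)/(242 - 17*g) = 2*g/(242 - 17*g))
1/(H(-281) + M(235, -256)) = 1/(-2*(-281)/(-242 + 17*(-281)) + (108 - 1*(-256))) = 1/(-2*(-281)/(-242 - 4777) + (108 + 256)) = 1/(-2*(-281)/(-5019) + 364) = 1/(-2*(-281)*(-1/5019) + 364) = 1/(-562/5019 + 364) = 1/(1826354/5019) = 5019/1826354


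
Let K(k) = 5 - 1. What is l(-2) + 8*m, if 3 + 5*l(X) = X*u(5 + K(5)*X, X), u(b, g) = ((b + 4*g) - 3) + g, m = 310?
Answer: 12429/5 ≈ 2485.8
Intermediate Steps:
K(k) = 4
u(b, g) = -3 + b + 5*g (u(b, g) = (-3 + b + 4*g) + g = -3 + b + 5*g)
l(X) = -3/5 + X*(2 + 9*X)/5 (l(X) = -3/5 + (X*(-3 + (5 + 4*X) + 5*X))/5 = -3/5 + (X*(2 + 9*X))/5 = -3/5 + X*(2 + 9*X)/5)
l(-2) + 8*m = (-3/5 + (1/5)*(-2)*(2 + 9*(-2))) + 8*310 = (-3/5 + (1/5)*(-2)*(2 - 18)) + 2480 = (-3/5 + (1/5)*(-2)*(-16)) + 2480 = (-3/5 + 32/5) + 2480 = 29/5 + 2480 = 12429/5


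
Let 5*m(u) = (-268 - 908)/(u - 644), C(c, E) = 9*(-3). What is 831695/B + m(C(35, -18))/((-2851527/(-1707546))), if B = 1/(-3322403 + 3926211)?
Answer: 228777690379198428176/455565385 ≈ 5.0218e+11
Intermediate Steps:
C(c, E) = -27
m(u) = -1176/(5*(-644 + u)) (m(u) = ((-268 - 908)/(u - 644))/5 = (-1176/(-644 + u))/5 = -1176/(5*(-644 + u)))
B = 1/603808 ≈ 1.6562e-6
831695/B + m(C(35, -18))/((-2851527/(-1707546))) = 831695/(1/603808) + (-1176/(-3220 + 5*(-27)))/((-2851527/(-1707546))) = 831695*603808 + (-1176/(-3220 - 135))/((-2851527*(-1/1707546))) = 502184094560 + (-1176/(-3355))/(950509/569182) = 502184094560 - 1176*(-1/3355)*(569182/950509) = 502184094560 + (1176/3355)*(569182/950509) = 502184094560 + 95622576/455565385 = 228777690379198428176/455565385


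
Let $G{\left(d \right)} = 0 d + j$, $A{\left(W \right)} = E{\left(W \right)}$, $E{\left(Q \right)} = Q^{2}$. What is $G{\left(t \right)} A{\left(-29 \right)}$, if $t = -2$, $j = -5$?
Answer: $-4205$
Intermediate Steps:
$A{\left(W \right)} = W^{2}$
$G{\left(d \right)} = -5$ ($G{\left(d \right)} = 0 d - 5 = 0 - 5 = -5$)
$G{\left(t \right)} A{\left(-29 \right)} = - 5 \left(-29\right)^{2} = \left(-5\right) 841 = -4205$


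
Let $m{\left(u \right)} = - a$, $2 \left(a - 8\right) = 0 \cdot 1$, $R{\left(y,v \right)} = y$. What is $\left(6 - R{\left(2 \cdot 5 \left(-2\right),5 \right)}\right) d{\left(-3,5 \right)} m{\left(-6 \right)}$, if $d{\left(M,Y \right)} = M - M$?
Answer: $0$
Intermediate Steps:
$a = 8$ ($a = 8 + \frac{0 \cdot 1}{2} = 8 + \frac{1}{2} \cdot 0 = 8 + 0 = 8$)
$d{\left(M,Y \right)} = 0$
$m{\left(u \right)} = -8$ ($m{\left(u \right)} = \left(-1\right) 8 = -8$)
$\left(6 - R{\left(2 \cdot 5 \left(-2\right),5 \right)}\right) d{\left(-3,5 \right)} m{\left(-6 \right)} = \left(6 - 2 \cdot 5 \left(-2\right)\right) 0 \left(-8\right) = \left(6 - 10 \left(-2\right)\right) 0 \left(-8\right) = \left(6 - -20\right) 0 \left(-8\right) = \left(6 + 20\right) 0 \left(-8\right) = 26 \cdot 0 \left(-8\right) = 0 \left(-8\right) = 0$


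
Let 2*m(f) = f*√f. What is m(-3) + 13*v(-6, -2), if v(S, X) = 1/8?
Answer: 13/8 - 3*I*√3/2 ≈ 1.625 - 2.5981*I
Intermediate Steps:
v(S, X) = ⅛
m(f) = f^(3/2)/2 (m(f) = (f*√f)/2 = f^(3/2)/2)
m(-3) + 13*v(-6, -2) = (-3)^(3/2)/2 + 13*(⅛) = (-3*I*√3)/2 + 13/8 = -3*I*√3/2 + 13/8 = 13/8 - 3*I*√3/2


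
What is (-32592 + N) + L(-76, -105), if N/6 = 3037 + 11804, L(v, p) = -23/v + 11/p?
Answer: 450504499/7980 ≈ 56454.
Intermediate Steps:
N = 89046 (N = 6*(3037 + 11804) = 6*14841 = 89046)
(-32592 + N) + L(-76, -105) = (-32592 + 89046) + (-23/(-76) + 11/(-105)) = 56454 + (-23*(-1/76) + 11*(-1/105)) = 56454 + (23/76 - 11/105) = 56454 + 1579/7980 = 450504499/7980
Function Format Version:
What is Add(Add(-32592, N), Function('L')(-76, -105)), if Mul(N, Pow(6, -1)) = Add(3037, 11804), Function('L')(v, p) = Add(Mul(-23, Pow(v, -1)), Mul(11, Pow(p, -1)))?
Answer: Rational(450504499, 7980) ≈ 56454.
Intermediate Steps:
N = 89046 (N = Mul(6, Add(3037, 11804)) = Mul(6, 14841) = 89046)
Add(Add(-32592, N), Function('L')(-76, -105)) = Add(Add(-32592, 89046), Add(Mul(-23, Pow(-76, -1)), Mul(11, Pow(-105, -1)))) = Add(56454, Add(Mul(-23, Rational(-1, 76)), Mul(11, Rational(-1, 105)))) = Add(56454, Add(Rational(23, 76), Rational(-11, 105))) = Add(56454, Rational(1579, 7980)) = Rational(450504499, 7980)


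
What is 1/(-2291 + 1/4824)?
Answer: -4824/11051783 ≈ -0.00043649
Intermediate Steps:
1/(-2291 + 1/4824) = 1/(-11051783/4824) = -4824/11051783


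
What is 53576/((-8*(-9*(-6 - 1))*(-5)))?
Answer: 6697/315 ≈ 21.260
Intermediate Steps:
53576/((-8*(-9*(-6 - 1))*(-5))) = 53576/((-8*(-9*(-7))*(-5))) = 53576/((-504*(-5))) = 53576/((-8*(-315))) = 53576/2520 = 53576*(1/2520) = 6697/315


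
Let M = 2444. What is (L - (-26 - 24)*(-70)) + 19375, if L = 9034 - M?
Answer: 22465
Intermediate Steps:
L = 6590 (L = 9034 - 1*2444 = 9034 - 2444 = 6590)
(L - (-26 - 24)*(-70)) + 19375 = (6590 - (-26 - 24)*(-70)) + 19375 = (6590 - (-50)*(-70)) + 19375 = (6590 - 1*3500) + 19375 = (6590 - 3500) + 19375 = 3090 + 19375 = 22465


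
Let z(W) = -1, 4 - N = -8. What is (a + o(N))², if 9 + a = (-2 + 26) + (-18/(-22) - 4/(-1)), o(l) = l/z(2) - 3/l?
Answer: 110889/1936 ≈ 57.277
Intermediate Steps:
N = 12 (N = 4 - 1*(-8) = 4 + 8 = 12)
o(l) = -l - 3/l (o(l) = l/(-1) - 3/l = l*(-1) - 3/l = -l - 3/l)
a = 218/11 (a = -9 + ((-2 + 26) + (-18/(-22) - 4/(-1))) = -9 + (24 + (-18*(-1/22) - 4*(-1))) = -9 + (24 + (9/11 + 4)) = -9 + (24 + 53/11) = -9 + 317/11 = 218/11 ≈ 19.818)
(a + o(N))² = (218/11 + (-1*12 - 3/12))² = (218/11 + (-12 - 3*1/12))² = (218/11 + (-12 - ¼))² = (218/11 - 49/4)² = (333/44)² = 110889/1936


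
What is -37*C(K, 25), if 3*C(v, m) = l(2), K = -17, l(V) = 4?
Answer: -148/3 ≈ -49.333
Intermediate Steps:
C(v, m) = 4/3 (C(v, m) = (1/3)*4 = 4/3)
-37*C(K, 25) = -37*4/3 = -148/3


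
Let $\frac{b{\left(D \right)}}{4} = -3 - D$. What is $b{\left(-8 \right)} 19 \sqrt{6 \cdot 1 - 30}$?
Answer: $760 i \sqrt{6} \approx 1861.6 i$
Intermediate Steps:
$b{\left(D \right)} = -12 - 4 D$ ($b{\left(D \right)} = 4 \left(-3 - D\right) = -12 - 4 D$)
$b{\left(-8 \right)} 19 \sqrt{6 \cdot 1 - 30} = \left(-12 - -32\right) 19 \sqrt{6 \cdot 1 - 30} = \left(-12 + 32\right) 19 \sqrt{6 - 30} = 20 \cdot 19 \sqrt{-24} = 380 \cdot 2 i \sqrt{6} = 760 i \sqrt{6}$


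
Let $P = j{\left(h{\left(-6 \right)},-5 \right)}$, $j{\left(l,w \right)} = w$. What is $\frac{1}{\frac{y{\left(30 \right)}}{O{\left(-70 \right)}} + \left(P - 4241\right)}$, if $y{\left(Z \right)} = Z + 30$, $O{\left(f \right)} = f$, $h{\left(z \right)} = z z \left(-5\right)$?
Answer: $- \frac{7}{29728} \approx -0.00023547$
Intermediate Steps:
$h{\left(z \right)} = - 5 z^{2}$ ($h{\left(z \right)} = z^{2} \left(-5\right) = - 5 z^{2}$)
$P = -5$
$y{\left(Z \right)} = 30 + Z$
$\frac{1}{\frac{y{\left(30 \right)}}{O{\left(-70 \right)}} + \left(P - 4241\right)} = \frac{1}{\frac{30 + 30}{-70} - 4246} = \frac{1}{60 \left(- \frac{1}{70}\right) - 4246} = \frac{1}{- \frac{6}{7} - 4246} = \frac{1}{- \frac{29728}{7}} = - \frac{7}{29728}$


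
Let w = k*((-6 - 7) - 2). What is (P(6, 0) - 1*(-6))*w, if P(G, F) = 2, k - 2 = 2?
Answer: -480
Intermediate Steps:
k = 4 (k = 2 + 2 = 4)
w = -60 (w = 4*((-6 - 7) - 2) = 4*(-13 - 2) = 4*(-15) = -60)
(P(6, 0) - 1*(-6))*w = (2 - 1*(-6))*(-60) = (2 + 6)*(-60) = 8*(-60) = -480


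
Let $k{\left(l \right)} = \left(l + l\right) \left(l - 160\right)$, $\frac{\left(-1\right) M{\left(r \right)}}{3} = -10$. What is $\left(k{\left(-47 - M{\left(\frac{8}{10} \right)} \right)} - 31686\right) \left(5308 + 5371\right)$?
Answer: $51387348$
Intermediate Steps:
$M{\left(r \right)} = 30$ ($M{\left(r \right)} = \left(-3\right) \left(-10\right) = 30$)
$k{\left(l \right)} = 2 l \left(-160 + l\right)$
$\left(k{\left(-47 - M{\left(\frac{8}{10} \right)} \right)} - 31686\right) \left(5308 + 5371\right) = \left(2 \left(-47 - 30\right) \left(-160 - 77\right) - 31686\right) \left(5308 + 5371\right) = \left(2 \left(-47 - 30\right) \left(-160 - 77\right) - 31686\right) 10679 = \left(2 \left(-77\right) \left(-160 - 77\right) - 31686\right) 10679 = \left(2 \left(-77\right) \left(-237\right) - 31686\right) 10679 = \left(36498 - 31686\right) 10679 = 4812 \cdot 10679 = 51387348$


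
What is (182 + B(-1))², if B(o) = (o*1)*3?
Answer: 32041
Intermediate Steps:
B(o) = 3*o (B(o) = o*3 = 3*o)
(182 + B(-1))² = (182 + 3*(-1))² = (182 - 3)² = 179² = 32041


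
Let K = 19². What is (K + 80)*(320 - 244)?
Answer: 33516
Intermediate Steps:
K = 361
(K + 80)*(320 - 244) = (361 + 80)*(320 - 244) = 441*76 = 33516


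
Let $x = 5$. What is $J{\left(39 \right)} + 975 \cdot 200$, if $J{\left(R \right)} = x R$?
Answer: $195195$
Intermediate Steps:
$J{\left(R \right)} = 5 R$
$J{\left(39 \right)} + 975 \cdot 200 = 5 \cdot 39 + 975 \cdot 200 = 195 + 195000 = 195195$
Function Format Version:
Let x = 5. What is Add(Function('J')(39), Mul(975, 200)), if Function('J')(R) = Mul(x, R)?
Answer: 195195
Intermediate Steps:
Function('J')(R) = Mul(5, R)
Add(Function('J')(39), Mul(975, 200)) = Add(Mul(5, 39), Mul(975, 200)) = Add(195, 195000) = 195195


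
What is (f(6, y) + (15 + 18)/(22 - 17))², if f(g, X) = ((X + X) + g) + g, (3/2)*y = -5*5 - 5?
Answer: 11449/25 ≈ 457.96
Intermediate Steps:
y = -20 (y = 2*(-5*5 - 5)/3 = 2*(-25 - 5)/3 = (⅔)*(-30) = -20)
f(g, X) = 2*X + 2*g (f(g, X) = (2*X + g) + g = (g + 2*X) + g = 2*X + 2*g)
(f(6, y) + (15 + 18)/(22 - 17))² = ((2*(-20) + 2*6) + (15 + 18)/(22 - 17))² = ((-40 + 12) + 33/5)² = (-28 + 33*(⅕))² = (-28 + 33/5)² = (-107/5)² = 11449/25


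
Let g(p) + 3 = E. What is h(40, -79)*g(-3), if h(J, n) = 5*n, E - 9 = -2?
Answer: -1580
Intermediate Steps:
E = 7 (E = 9 - 2 = 7)
g(p) = 4 (g(p) = -3 + 7 = 4)
h(40, -79)*g(-3) = (5*(-79))*4 = -395*4 = -1580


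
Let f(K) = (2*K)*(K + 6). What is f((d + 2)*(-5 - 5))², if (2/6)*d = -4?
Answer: 449440000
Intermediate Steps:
d = -12 (d = 3*(-4) = -12)
f(K) = 2*K*(6 + K) (f(K) = (2*K)*(6 + K) = 2*K*(6 + K))
f((d + 2)*(-5 - 5))² = (2*((-12 + 2)*(-5 - 5))*(6 + (-12 + 2)*(-5 - 5)))² = (2*(-10*(-10))*(6 - 10*(-10)))² = (2*100*(6 + 100))² = (2*100*106)² = 21200² = 449440000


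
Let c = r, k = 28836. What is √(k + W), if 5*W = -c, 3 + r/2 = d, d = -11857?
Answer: 2*√8395 ≈ 183.25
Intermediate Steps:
r = -23720 (r = -6 + 2*(-11857) = -6 - 23714 = -23720)
c = -23720
W = 4744 (W = (-1*(-23720))/5 = (⅕)*23720 = 4744)
√(k + W) = √(28836 + 4744) = √33580 = 2*√8395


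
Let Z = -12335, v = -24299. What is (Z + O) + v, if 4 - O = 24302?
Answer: -60932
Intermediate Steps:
O = -24298 (O = 4 - 1*24302 = 4 - 24302 = -24298)
(Z + O) + v = (-12335 - 24298) - 24299 = -36633 - 24299 = -60932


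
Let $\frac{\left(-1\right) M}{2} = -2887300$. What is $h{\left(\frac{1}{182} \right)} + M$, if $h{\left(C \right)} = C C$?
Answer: $\frac{191277850401}{33124} \approx 5.7746 \cdot 10^{6}$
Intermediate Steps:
$M = 5774600$ ($M = \left(-2\right) \left(-2887300\right) = 5774600$)
$h{\left(C \right)} = C^{2}$
$h{\left(\frac{1}{182} \right)} + M = \left(\frac{1}{182}\right)^{2} + 5774600 = \frac{1}{33124} + 5774600 = \frac{191277850401}{33124}$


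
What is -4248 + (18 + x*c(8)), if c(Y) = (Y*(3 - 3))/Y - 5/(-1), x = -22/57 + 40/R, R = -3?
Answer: -245020/57 ≈ -4298.6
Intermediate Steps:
x = -782/57 (x = -22/57 + 40/(-3) = -22*1/57 + 40*(-1/3) = -22/57 - 40/3 = -782/57 ≈ -13.719)
c(Y) = 5 (c(Y) = (Y*0)/Y - 5*(-1) = 0/Y + 5 = 0 + 5 = 5)
-4248 + (18 + x*c(8)) = -4248 + (18 - 782/57*5) = -4248 + (18 - 3910/57) = -4248 - 2884/57 = -245020/57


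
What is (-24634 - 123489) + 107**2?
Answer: -136674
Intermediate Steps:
(-24634 - 123489) + 107**2 = -148123 + 11449 = -136674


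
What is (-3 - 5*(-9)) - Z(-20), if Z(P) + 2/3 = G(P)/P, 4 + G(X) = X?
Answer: 622/15 ≈ 41.467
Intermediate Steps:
G(X) = -4 + X
Z(P) = -2/3 + (-4 + P)/P
(-3 - 5*(-9)) - Z(-20) = (-3 - 5*(-9)) - (-12 - 20)/(3*(-20)) = (-3 + 45) - (-1)*(-32)/(3*20) = 42 - 1*8/15 = 42 - 8/15 = 622/15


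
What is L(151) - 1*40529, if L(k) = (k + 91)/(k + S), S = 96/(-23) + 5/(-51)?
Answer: -3487621691/86056 ≈ -40527.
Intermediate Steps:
S = -5011/1173 (S = 96*(-1/23) + 5*(-1/51) = -96/23 - 5/51 = -5011/1173 ≈ -4.2719)
L(k) = (91 + k)/(-5011/1173 + k) (L(k) = (k + 91)/(k - 5011/1173) = (91 + k)/(-5011/1173 + k))
L(151) - 1*40529 = 1173*(91 + 151)/(-5011 + 1173*151) - 1*40529 = 1173*242/(-5011 + 177123) - 40529 = 1173*242/172112 - 40529 = 1173*(1/172112)*242 - 40529 = 141933/86056 - 40529 = -3487621691/86056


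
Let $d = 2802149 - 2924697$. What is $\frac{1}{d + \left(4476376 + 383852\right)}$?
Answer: $\frac{1}{4737680} \approx 2.1107 \cdot 10^{-7}$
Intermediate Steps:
$d = -122548$ ($d = 2802149 - 2924697 = -122548$)
$\frac{1}{d + \left(4476376 + 383852\right)} = \frac{1}{-122548 + \left(4476376 + 383852\right)} = \frac{1}{-122548 + 4860228} = \frac{1}{4737680}$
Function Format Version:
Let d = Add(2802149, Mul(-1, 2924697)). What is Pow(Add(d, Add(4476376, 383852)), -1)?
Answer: Rational(1, 4737680) ≈ 2.1107e-7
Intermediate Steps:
d = -122548 (d = Add(2802149, -2924697) = -122548)
Pow(Add(d, Add(4476376, 383852)), -1) = Pow(Add(-122548, Add(4476376, 383852)), -1) = Pow(Add(-122548, 4860228), -1) = Pow(4737680, -1) = Rational(1, 4737680)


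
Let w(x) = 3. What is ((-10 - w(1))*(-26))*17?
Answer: 5746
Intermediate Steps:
((-10 - w(1))*(-26))*17 = ((-10 - 1*3)*(-26))*17 = ((-10 - 3)*(-26))*17 = -13*(-26)*17 = 338*17 = 5746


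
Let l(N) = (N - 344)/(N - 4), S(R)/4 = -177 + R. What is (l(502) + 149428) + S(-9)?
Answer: 37022395/249 ≈ 1.4868e+5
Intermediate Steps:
S(R) = -708 + 4*R (S(R) = 4*(-177 + R) = -708 + 4*R)
l(N) = (-344 + N)/(-4 + N)
(l(502) + 149428) + S(-9) = ((-344 + 502)/(-4 + 502) + 149428) + (-708 + 4*(-9)) = (158/498 + 149428) + (-708 - 36) = ((1/498)*158 + 149428) - 744 = (79/249 + 149428) - 744 = 37207651/249 - 744 = 37022395/249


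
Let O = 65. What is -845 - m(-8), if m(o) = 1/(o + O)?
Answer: -48166/57 ≈ -845.02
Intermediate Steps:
m(o) = 1/(65 + o) (m(o) = 1/(o + 65) = 1/(65 + o))
-845 - m(-8) = -845 - 1/(65 - 8) = -845 - 1/57 = -48166/57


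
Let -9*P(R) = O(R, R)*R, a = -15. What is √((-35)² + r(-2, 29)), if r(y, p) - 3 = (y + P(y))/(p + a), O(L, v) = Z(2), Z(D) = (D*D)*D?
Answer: √541541/21 ≈ 35.043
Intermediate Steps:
Z(D) = D³ (Z(D) = D²*D = D³)
O(L, v) = 8 (O(L, v) = 2³ = 8)
P(R) = -8*R/9
r(y, p) = 3 + y/(9*(-15 + p)) (r(y, p) = 3 + (y - 8*y/9)/(p - 15) = 3 + (y/9)/(-15 + p) = 3 + y/(9*(-15 + p)))
√((-35)² + r(-2, 29)) = √((-35)² + (-405 - 2 + 27*29)/(9*(-15 + 29))) = √(1225 + (⅑)*(-405 - 2 + 783)/14) = √(1225 + (⅑)*(1/14)*376) = √(1225 + 188/63) = √(77363/63) = √541541/21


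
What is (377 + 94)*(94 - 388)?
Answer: -138474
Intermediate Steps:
(377 + 94)*(94 - 388) = 471*(-294) = -138474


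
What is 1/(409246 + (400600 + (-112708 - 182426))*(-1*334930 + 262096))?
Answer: -1/7681101398 ≈ -1.3019e-10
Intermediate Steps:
1/(409246 + (400600 + (-112708 - 182426))*(-1*334930 + 262096)) = 1/(409246 + (400600 - 295134)*(-334930 + 262096)) = 1/(409246 + 105466*(-72834)) = 1/(409246 - 7681510644) = 1/(-7681101398) = -1/7681101398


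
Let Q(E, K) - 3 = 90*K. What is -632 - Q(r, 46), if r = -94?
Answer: -4775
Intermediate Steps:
Q(E, K) = 3 + 90*K
-632 - Q(r, 46) = -632 - (3 + 90*46) = -632 - (3 + 4140) = -632 - 1*4143 = -632 - 4143 = -4775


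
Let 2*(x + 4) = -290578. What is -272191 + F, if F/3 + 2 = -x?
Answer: 163682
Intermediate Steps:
x = -145293 (x = -4 + (1/2)*(-290578) = -4 - 145289 = -145293)
F = 435873 (F = -6 + 3*(-1*(-145293)) = -6 + 3*145293 = -6 + 435879 = 435873)
-272191 + F = -272191 + 435873 = 163682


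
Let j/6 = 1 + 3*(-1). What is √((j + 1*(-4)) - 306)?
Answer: I*√322 ≈ 17.944*I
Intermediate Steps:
j = -12 (j = 6*(1 + 3*(-1)) = 6*(1 - 3) = 6*(-2) = -12)
√((j + 1*(-4)) - 306) = √((-12 + 1*(-4)) - 306) = √((-12 - 4) - 306) = √(-16 - 306) = √(-322) = I*√322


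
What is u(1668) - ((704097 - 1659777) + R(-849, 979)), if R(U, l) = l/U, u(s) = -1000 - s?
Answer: 809108167/849 ≈ 9.5301e+5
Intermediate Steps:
u(1668) - ((704097 - 1659777) + R(-849, 979)) = (-1000 - 1*1668) - ((704097 - 1659777) + 979/(-849)) = (-1000 - 1668) - (-955680 + 979*(-1/849)) = -2668 - (-955680 - 979/849) = -2668 - 1*(-811373299/849) = -2668 + 811373299/849 = 809108167/849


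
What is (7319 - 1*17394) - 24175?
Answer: -34250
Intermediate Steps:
(7319 - 1*17394) - 24175 = (7319 - 17394) - 24175 = -10075 - 24175 = -34250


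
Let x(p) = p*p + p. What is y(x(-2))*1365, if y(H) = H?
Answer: 2730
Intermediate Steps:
x(p) = p + p² (x(p) = p² + p = p + p²)
y(x(-2))*1365 = -2*(1 - 2)*1365 = -2*(-1)*1365 = 2*1365 = 2730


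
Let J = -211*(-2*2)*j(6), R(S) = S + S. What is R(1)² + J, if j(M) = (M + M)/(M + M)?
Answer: 848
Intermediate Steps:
R(S) = 2*S
j(M) = 1 (j(M) = (2*M)/((2*M)) = (2*M)*(1/(2*M)) = 1)
J = 844 (J = -211*(-2*2) = -(-844) = -211*(-4) = 844)
R(1)² + J = (2*1)² + 844 = 2² + 844 = 4 + 844 = 848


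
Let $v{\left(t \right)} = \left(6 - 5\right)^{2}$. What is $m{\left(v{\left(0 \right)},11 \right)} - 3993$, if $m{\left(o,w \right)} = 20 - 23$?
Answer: $-3996$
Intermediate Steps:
$v{\left(t \right)} = 1$ ($v{\left(t \right)} = 1^{2} = 1$)
$m{\left(o,w \right)} = -3$ ($m{\left(o,w \right)} = 20 - 23 = -3$)
$m{\left(v{\left(0 \right)},11 \right)} - 3993 = -3 - 3993 = -3996$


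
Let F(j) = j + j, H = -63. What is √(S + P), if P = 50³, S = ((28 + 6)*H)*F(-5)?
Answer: 2*√36605 ≈ 382.65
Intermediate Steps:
F(j) = 2*j
S = 21420 (S = ((28 + 6)*(-63))*(2*(-5)) = (34*(-63))*(-10) = -2142*(-10) = 21420)
P = 125000
√(S + P) = √(21420 + 125000) = √146420 = 2*√36605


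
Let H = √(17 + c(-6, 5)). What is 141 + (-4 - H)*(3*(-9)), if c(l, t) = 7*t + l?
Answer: 249 + 27*√46 ≈ 432.12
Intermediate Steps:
c(l, t) = l + 7*t
H = √46 (H = √(17 + (-6 + 7*5)) = √(17 + (-6 + 35)) = √(17 + 29) = √46 ≈ 6.7823)
141 + (-4 - H)*(3*(-9)) = 141 + (-4 - √46)*(3*(-9)) = 141 + (-4 - √46)*(-27) = 141 + (108 + 27*√46) = 249 + 27*√46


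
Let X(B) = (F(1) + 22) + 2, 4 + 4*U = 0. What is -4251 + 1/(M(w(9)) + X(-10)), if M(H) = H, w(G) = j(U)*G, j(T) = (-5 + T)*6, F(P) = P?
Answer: -1271050/299 ≈ -4251.0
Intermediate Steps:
U = -1 (U = -1 + (¼)*0 = -1 + 0 = -1)
j(T) = -30 + 6*T
w(G) = -36*G (w(G) = (-30 + 6*(-1))*G = (-30 - 6)*G = -36*G)
X(B) = 25 (X(B) = (1 + 22) + 2 = 23 + 2 = 25)
-4251 + 1/(M(w(9)) + X(-10)) = -4251 + 1/(-36*9 + 25) = -4251 + 1/(-324 + 25) = -4251 + 1/(-299) = -4251 - 1/299 = -1271050/299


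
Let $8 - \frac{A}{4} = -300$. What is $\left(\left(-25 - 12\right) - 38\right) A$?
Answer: $-92400$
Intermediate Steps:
$A = 1232$ ($A = 32 - -1200 = 32 + 1200 = 1232$)
$\left(\left(-25 - 12\right) - 38\right) A = \left(\left(-25 - 12\right) - 38\right) 1232 = \left(-37 - 38\right) 1232 = \left(-75\right) 1232 = -92400$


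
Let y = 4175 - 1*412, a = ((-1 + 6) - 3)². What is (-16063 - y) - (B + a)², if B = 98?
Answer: -30230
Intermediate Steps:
a = 4 (a = (5 - 3)² = 2² = 4)
y = 3763 (y = 4175 - 412 = 3763)
(-16063 - y) - (B + a)² = (-16063 - 1*3763) - (98 + 4)² = (-16063 - 3763) - 1*102² = -19826 - 1*10404 = -19826 - 10404 = -30230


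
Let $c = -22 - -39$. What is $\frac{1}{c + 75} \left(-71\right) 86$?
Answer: $- \frac{3053}{46} \approx -66.37$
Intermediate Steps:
$c = 17$ ($c = -22 + 39 = 17$)
$\frac{1}{c + 75} \left(-71\right) 86 = \frac{1}{17 + 75} \left(-71\right) 86 = \frac{1}{92} \left(-71\right) 86 = \left(- \frac{71}{92}\right) 86 = - \frac{3053}{46}$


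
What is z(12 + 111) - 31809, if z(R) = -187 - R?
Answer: -32119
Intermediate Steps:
z(12 + 111) - 31809 = (-187 - (12 + 111)) - 31809 = (-187 - 1*123) - 31809 = (-187 - 123) - 31809 = -310 - 31809 = -32119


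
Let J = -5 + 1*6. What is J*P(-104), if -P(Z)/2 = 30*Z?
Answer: 6240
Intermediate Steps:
P(Z) = -60*Z
J = 1 (J = -5 + 6 = 1)
J*P(-104) = 1*(-60*(-104)) = 1*6240 = 6240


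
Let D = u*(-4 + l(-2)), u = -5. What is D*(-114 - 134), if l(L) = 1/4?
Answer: -4650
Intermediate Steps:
l(L) = ¼
D = 75/4 (D = -5*(-4 + ¼) = -5*(-15/4) = 75/4 ≈ 18.750)
D*(-114 - 134) = 75*(-114 - 134)/4 = (75/4)*(-248) = -4650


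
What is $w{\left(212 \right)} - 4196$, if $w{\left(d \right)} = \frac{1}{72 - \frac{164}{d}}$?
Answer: $- \frac{15839847}{3775} \approx -4196.0$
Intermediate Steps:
$w{\left(212 \right)} - 4196 = \frac{1}{4} \cdot 212 \frac{1}{-41 + 18 \cdot 212} - 4196 = \frac{1}{4} \cdot 212 \frac{1}{-41 + 3816} - 4196 = \frac{1}{4} \cdot 212 \cdot \frac{1}{3775} - 4196 = \frac{53}{3775} - 4196 = - \frac{15839847}{3775}$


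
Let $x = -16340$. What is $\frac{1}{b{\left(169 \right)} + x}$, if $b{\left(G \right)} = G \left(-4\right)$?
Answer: $- \frac{1}{17016} \approx -5.8768 \cdot 10^{-5}$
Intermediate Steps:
$b{\left(G \right)} = - 4 G$
$\frac{1}{b{\left(169 \right)} + x} = \frac{1}{\left(-4\right) 169 - 16340} = \frac{1}{-676 - 16340} = \frac{1}{-17016} = - \frac{1}{17016}$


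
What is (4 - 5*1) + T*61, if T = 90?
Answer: 5489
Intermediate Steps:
(4 - 5*1) + T*61 = (4 - 5*1) + 90*61 = (4 - 5) + 5490 = -1 + 5490 = 5489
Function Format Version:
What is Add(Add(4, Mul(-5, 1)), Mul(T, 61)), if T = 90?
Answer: 5489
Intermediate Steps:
Add(Add(4, Mul(-5, 1)), Mul(T, 61)) = Add(Add(4, Mul(-5, 1)), Mul(90, 61)) = Add(Add(4, -5), 5490) = Add(-1, 5490) = 5489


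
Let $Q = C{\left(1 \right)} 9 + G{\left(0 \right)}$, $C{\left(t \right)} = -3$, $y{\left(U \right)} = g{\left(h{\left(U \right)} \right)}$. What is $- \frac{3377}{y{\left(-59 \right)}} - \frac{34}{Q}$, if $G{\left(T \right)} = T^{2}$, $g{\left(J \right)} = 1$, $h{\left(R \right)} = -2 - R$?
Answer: $- \frac{91145}{27} \approx -3375.7$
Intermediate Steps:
$y{\left(U \right)} = 1$
$Q = -27$ ($Q = \left(-3\right) 9 + 0^{2} = -27 + 0 = -27$)
$- \frac{3377}{y{\left(-59 \right)}} - \frac{34}{Q} = - \frac{3377}{1} - \frac{34}{-27} = \left(-3377\right) 1 - - \frac{34}{27} = -3377 + \frac{34}{27} = - \frac{91145}{27}$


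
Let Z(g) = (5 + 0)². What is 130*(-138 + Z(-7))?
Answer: -14690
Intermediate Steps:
Z(g) = 25 (Z(g) = 5² = 25)
130*(-138 + Z(-7)) = 130*(-138 + 25) = 130*(-113) = -14690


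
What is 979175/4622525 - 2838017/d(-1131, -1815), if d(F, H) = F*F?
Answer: -2808587470/1399515669 ≈ -2.0068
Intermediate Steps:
d(F, H) = F²
979175/4622525 - 2838017/d(-1131, -1815) = 979175/4622525 - 2838017/((-1131)²) = 979175*(1/4622525) - 2838017/1279161 = 39167/184901 - 2838017*1/1279161 = 39167/184901 - 16793/7569 = -2808587470/1399515669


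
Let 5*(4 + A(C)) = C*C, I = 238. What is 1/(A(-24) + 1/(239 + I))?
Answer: 2385/265217 ≈ 0.0089926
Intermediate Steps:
A(C) = -4 + C**2/5 (A(C) = -4 + (C*C)/5 = -4 + C**2/5)
1/(A(-24) + 1/(239 + I)) = 1/((-4 + (1/5)*(-24)**2) + 1/(239 + 238)) = 1/((-4 + (1/5)*576) + 1/477) = 1/((-4 + 576/5) + 1/477) = 1/(556/5 + 1/477) = 1/(265217/2385) = 2385/265217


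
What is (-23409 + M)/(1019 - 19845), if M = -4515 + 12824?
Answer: 7550/9413 ≈ 0.80208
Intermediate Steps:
M = 8309
(-23409 + M)/(1019 - 19845) = (-23409 + 8309)/(1019 - 19845) = -15100/(-18826) = -15100*(-1/18826) = 7550/9413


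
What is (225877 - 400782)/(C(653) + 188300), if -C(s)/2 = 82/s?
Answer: -114212965/122959736 ≈ -0.92886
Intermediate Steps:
C(s) = -164/s
(225877 - 400782)/(C(653) + 188300) = (225877 - 400782)/(-164/653 + 188300) = -174905/(-164*1/653 + 188300) = -174905/(-164/653 + 188300) = -174905/122959736/653 = -174905*653/122959736 = -114212965/122959736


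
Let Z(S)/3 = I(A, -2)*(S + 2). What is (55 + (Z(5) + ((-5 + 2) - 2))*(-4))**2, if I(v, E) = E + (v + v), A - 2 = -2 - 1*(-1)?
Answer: 5625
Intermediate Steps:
A = 1 (A = 2 + (-2 - 1*(-1)) = 2 + (-2 + 1) = 2 - 1 = 1)
I(v, E) = E + 2*v
Z(S) = 0 (Z(S) = 3*((-2 + 2*1)*(S + 2)) = 3*((-2 + 2)*(2 + S)) = 3*(0*(2 + S)) = 3*0 = 0)
(55 + (Z(5) + ((-5 + 2) - 2))*(-4))**2 = (55 + (0 + ((-5 + 2) - 2))*(-4))**2 = (55 + (0 + (-3 - 2))*(-4))**2 = (55 + (0 - 5)*(-4))**2 = (55 - 5*(-4))**2 = (55 + 20)**2 = 75**2 = 5625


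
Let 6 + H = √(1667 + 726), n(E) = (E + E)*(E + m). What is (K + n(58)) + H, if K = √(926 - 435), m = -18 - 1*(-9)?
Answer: 5678 + √491 + √2393 ≈ 5749.1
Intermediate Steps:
m = -9 (m = -18 + 9 = -9)
n(E) = 2*E*(-9 + E) (n(E) = (E + E)*(E - 9) = (2*E)*(-9 + E) = 2*E*(-9 + E))
K = √491 ≈ 22.159
H = -6 + √2393 (H = -6 + √(1667 + 726) = -6 + √2393 ≈ 42.918)
(K + n(58)) + H = (√491 + 2*58*(-9 + 58)) + (-6 + √2393) = (√491 + 2*58*49) + (-6 + √2393) = (√491 + 5684) + (-6 + √2393) = (5684 + √491) + (-6 + √2393) = 5678 + √491 + √2393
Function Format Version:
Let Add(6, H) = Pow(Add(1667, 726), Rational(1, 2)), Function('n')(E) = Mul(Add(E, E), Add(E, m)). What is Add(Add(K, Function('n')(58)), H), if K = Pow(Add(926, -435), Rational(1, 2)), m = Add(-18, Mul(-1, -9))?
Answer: Add(5678, Pow(491, Rational(1, 2)), Pow(2393, Rational(1, 2))) ≈ 5749.1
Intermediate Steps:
m = -9 (m = Add(-18, 9) = -9)
Function('n')(E) = Mul(2, E, Add(-9, E)) (Function('n')(E) = Mul(Add(E, E), Add(E, -9)) = Mul(Mul(2, E), Add(-9, E)) = Mul(2, E, Add(-9, E)))
K = Pow(491, Rational(1, 2)) ≈ 22.159
H = Add(-6, Pow(2393, Rational(1, 2))) (H = Add(-6, Pow(Add(1667, 726), Rational(1, 2))) = Add(-6, Pow(2393, Rational(1, 2))) ≈ 42.918)
Add(Add(K, Function('n')(58)), H) = Add(Add(Pow(491, Rational(1, 2)), Mul(2, 58, Add(-9, 58))), Add(-6, Pow(2393, Rational(1, 2)))) = Add(Add(Pow(491, Rational(1, 2)), Mul(2, 58, 49)), Add(-6, Pow(2393, Rational(1, 2)))) = Add(Add(Pow(491, Rational(1, 2)), 5684), Add(-6, Pow(2393, Rational(1, 2)))) = Add(Add(5684, Pow(491, Rational(1, 2))), Add(-6, Pow(2393, Rational(1, 2)))) = Add(5678, Pow(491, Rational(1, 2)), Pow(2393, Rational(1, 2)))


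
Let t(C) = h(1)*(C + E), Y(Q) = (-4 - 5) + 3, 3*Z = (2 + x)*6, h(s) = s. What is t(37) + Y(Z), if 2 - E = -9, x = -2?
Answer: 42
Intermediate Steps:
Z = 0 (Z = ((2 - 2)*6)/3 = (0*6)/3 = (⅓)*0 = 0)
Y(Q) = -6 (Y(Q) = -9 + 3 = -6)
E = 11 (E = 2 - 1*(-9) = 2 + 9 = 11)
t(C) = 11 + C (t(C) = 1*(C + 11) = 1*(11 + C) = 11 + C)
t(37) + Y(Z) = (11 + 37) - 6 = 48 - 6 = 42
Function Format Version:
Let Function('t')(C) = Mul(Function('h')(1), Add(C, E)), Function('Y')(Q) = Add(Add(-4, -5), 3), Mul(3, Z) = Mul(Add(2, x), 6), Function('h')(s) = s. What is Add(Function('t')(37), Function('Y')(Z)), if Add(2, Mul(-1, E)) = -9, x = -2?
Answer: 42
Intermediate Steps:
Z = 0 (Z = Mul(Rational(1, 3), Mul(Add(2, -2), 6)) = Mul(Rational(1, 3), Mul(0, 6)) = Mul(Rational(1, 3), 0) = 0)
Function('Y')(Q) = -6 (Function('Y')(Q) = Add(-9, 3) = -6)
E = 11 (E = Add(2, Mul(-1, -9)) = Add(2, 9) = 11)
Function('t')(C) = Add(11, C) (Function('t')(C) = Mul(1, Add(C, 11)) = Mul(1, Add(11, C)) = Add(11, C))
Add(Function('t')(37), Function('Y')(Z)) = Add(Add(11, 37), -6) = Add(48, -6) = 42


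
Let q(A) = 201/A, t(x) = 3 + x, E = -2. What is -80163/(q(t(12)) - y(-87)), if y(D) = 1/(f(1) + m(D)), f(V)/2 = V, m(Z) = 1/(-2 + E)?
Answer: -2805705/449 ≈ -6248.8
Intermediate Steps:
m(Z) = -¼ (m(Z) = 1/(-2 - 2) = 1/(-4) = -¼)
f(V) = 2*V
y(D) = 4/7 (y(D) = 1/(2*1 - ¼) = 1/(2 - ¼) = 1/(7/4) = 4/7)
-80163/(q(t(12)) - y(-87)) = -80163/(201/(3 + 12) - 1*4/7) = -80163/(201/15 - 4/7) = -80163/(201*(1/15) - 4/7) = -80163/(67/5 - 4/7) = -80163/449/35 = -80163*35/449 = -2805705/449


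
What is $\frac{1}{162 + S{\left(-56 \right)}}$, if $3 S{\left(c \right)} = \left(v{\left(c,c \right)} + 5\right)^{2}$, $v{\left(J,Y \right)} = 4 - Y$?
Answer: $\frac{3}{4711} \approx 0.00063681$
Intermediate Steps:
$S{\left(c \right)} = \frac{\left(9 - c\right)^{2}}{3}$ ($S{\left(c \right)} = \frac{\left(\left(4 - c\right) + 5\right)^{2}}{3} = \frac{\left(9 - c\right)^{2}}{3}$)
$\frac{1}{162 + S{\left(-56 \right)}} = \frac{1}{162 + \frac{\left(-9 - 56\right)^{2}}{3}} = \frac{1}{162 + \frac{\left(-65\right)^{2}}{3}} = \frac{1}{162 + \frac{1}{3} \cdot 4225} = \frac{1}{162 + \frac{4225}{3}} = \frac{1}{\frac{4711}{3}} = \frac{3}{4711}$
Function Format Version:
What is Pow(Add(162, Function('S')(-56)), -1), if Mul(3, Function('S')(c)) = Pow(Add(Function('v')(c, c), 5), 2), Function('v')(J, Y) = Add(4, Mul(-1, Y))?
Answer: Rational(3, 4711) ≈ 0.00063681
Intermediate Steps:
Function('S')(c) = Mul(Rational(1, 3), Pow(Add(9, Mul(-1, c)), 2)) (Function('S')(c) = Mul(Rational(1, 3), Pow(Add(Add(4, Mul(-1, c)), 5), 2)) = Mul(Rational(1, 3), Pow(Add(9, Mul(-1, c)), 2)))
Pow(Add(162, Function('S')(-56)), -1) = Pow(Add(162, Mul(Rational(1, 3), Pow(Add(-9, -56), 2))), -1) = Pow(Add(162, Mul(Rational(1, 3), Pow(-65, 2))), -1) = Pow(Add(162, Mul(Rational(1, 3), 4225)), -1) = Pow(Add(162, Rational(4225, 3)), -1) = Pow(Rational(4711, 3), -1) = Rational(3, 4711)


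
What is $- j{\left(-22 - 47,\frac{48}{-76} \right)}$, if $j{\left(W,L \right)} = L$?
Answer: $\frac{12}{19} \approx 0.63158$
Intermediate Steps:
$- j{\left(-22 - 47,\frac{48}{-76} \right)} = - \frac{48}{-76} = - \frac{48 \left(-1\right)}{76} = \left(-1\right) \left(- \frac{12}{19}\right) = \frac{12}{19}$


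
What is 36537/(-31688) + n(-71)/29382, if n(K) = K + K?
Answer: -539014915/465528408 ≈ -1.1579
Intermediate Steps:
n(K) = 2*K
36537/(-31688) + n(-71)/29382 = 36537/(-31688) + (2*(-71))/29382 = 36537*(-1/31688) - 142*1/29382 = -36537/31688 - 71/14691 = -539014915/465528408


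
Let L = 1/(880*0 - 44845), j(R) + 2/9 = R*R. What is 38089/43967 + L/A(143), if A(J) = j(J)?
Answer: 314357237271292/362869717464485 ≈ 0.86631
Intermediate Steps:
j(R) = -2/9 + R**2 (j(R) = -2/9 + R*R = -2/9 + R**2)
A(J) = -2/9 + J**2
L = -1/44845 (L = 1/(0 - 44845) = 1/(-44845) = -1/44845 ≈ -2.2299e-5)
38089/43967 + L/A(143) = 38089/43967 - 1/(44845*(-2/9 + 143**2)) = 38089*(1/43967) - 1/(44845*(-2/9 + 20449)) = 38089/43967 - 1/(44845*184039/9) = 38089/43967 - 1/44845*9/184039 = 38089/43967 - 9/8253228955 = 314357237271292/362869717464485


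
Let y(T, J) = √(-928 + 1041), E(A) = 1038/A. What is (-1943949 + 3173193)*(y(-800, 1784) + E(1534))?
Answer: 637977636/767 + 1229244*√113 ≈ 1.3899e+7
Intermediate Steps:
y(T, J) = √113
(-1943949 + 3173193)*(y(-800, 1784) + E(1534)) = (-1943949 + 3173193)*(√113 + 1038/1534) = 1229244*(√113 + 1038*(1/1534)) = 1229244*(√113 + 519/767) = 1229244*(519/767 + √113) = 637977636/767 + 1229244*√113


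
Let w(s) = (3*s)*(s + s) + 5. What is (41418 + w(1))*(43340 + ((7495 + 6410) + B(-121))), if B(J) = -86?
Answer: 2368040211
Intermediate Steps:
w(s) = 5 + 6*s² (w(s) = (3*s)*(2*s) + 5 = 6*s² + 5 = 5 + 6*s²)
(41418 + w(1))*(43340 + ((7495 + 6410) + B(-121))) = (41418 + (5 + 6*1²))*(43340 + ((7495 + 6410) - 86)) = (41418 + (5 + 6*1))*(43340 + (13905 - 86)) = (41418 + (5 + 6))*(43340 + 13819) = (41418 + 11)*57159 = 41429*57159 = 2368040211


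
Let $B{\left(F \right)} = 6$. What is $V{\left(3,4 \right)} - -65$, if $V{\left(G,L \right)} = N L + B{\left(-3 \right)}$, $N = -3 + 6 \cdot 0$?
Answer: $59$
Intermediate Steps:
$N = -3$ ($N = -3 + 0 = -3$)
$V{\left(G,L \right)} = 6 - 3 L$ ($V{\left(G,L \right)} = - 3 L + 6 = 6 - 3 L$)
$V{\left(3,4 \right)} - -65 = \left(6 - 12\right) - -65 = \left(6 - 12\right) + 65 = -6 + 65 = 59$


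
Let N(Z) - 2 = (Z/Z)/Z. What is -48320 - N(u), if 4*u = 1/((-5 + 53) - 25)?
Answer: -48414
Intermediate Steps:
u = 1/92 (u = 1/(4*((-5 + 53) - 25)) = 1/(4*(48 - 25)) = (1/4)/23 = (1/4)*(1/23) = 1/92 ≈ 0.010870)
N(Z) = 2 + 1/Z (N(Z) = 2 + (Z/Z)/Z = 2 + 1/Z)
-48320 - N(u) = -48320 - (2 + 1/(1/92)) = -48320 - (2 + 92) = -48320 - 1*94 = -48320 - 94 = -48414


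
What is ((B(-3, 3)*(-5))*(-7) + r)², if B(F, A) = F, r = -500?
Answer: 366025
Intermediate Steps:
((B(-3, 3)*(-5))*(-7) + r)² = (-3*(-5)*(-7) - 500)² = (15*(-7) - 500)² = (-105 - 500)² = (-605)² = 366025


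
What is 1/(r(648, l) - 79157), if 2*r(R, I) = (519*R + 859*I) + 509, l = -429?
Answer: -1/95002 ≈ -1.0526e-5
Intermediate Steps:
r(R, I) = 509/2 + 519*R/2 + 859*I/2 (r(R, I) = ((519*R + 859*I) + 509)/2 = (509 + 519*R + 859*I)/2 = 509/2 + 519*R/2 + 859*I/2)
1/(r(648, l) - 79157) = 1/((509/2 + (519/2)*648 + (859/2)*(-429)) - 79157) = 1/((509/2 + 168156 - 368511/2) - 79157) = 1/(-15845 - 79157) = 1/(-95002) = -1/95002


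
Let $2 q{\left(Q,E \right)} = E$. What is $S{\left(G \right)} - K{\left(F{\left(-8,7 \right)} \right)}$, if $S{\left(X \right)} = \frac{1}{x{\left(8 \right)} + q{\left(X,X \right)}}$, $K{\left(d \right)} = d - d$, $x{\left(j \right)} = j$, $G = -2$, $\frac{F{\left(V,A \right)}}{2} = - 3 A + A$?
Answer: $\frac{1}{7} \approx 0.14286$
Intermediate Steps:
$F{\left(V,A \right)} = - 4 A$ ($F{\left(V,A \right)} = 2 \left(- 3 A + A\right) = 2 \left(- 2 A\right) = - 4 A$)
$q{\left(Q,E \right)} = \frac{E}{2}$
$K{\left(d \right)} = 0$
$S{\left(X \right)} = \frac{1}{8 + \frac{X}{2}}$
$S{\left(G \right)} - K{\left(F{\left(-8,7 \right)} \right)} = \frac{2}{16 - 2} - 0 = \frac{2}{14} + 0 = 2 \cdot \frac{1}{14} + 0 = \frac{1}{7} + 0 = \frac{1}{7}$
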